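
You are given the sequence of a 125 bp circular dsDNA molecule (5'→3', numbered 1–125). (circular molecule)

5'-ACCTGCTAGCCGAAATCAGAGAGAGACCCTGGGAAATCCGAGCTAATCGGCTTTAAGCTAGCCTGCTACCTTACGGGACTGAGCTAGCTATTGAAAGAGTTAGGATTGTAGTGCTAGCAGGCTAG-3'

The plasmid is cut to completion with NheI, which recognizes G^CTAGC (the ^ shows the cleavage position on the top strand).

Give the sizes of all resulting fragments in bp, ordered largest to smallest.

52, 30, 26, 17 bp

NheI sites (GCTAGC) start at positions 5, 57, 83, 113.
NheI cuts after the first base of each site, so after positions 5, 57, 83, 113.
Circular molecule, 4 cuts → 4 fragments:
  6–57 → 52 bp
  58–83 → 26 bp
  84–113 → 30 bp
  114–125 then 1–5 → 12 + 5 = 17 bp
Sorted largest to smallest: 52, 30, 26, 17 bp.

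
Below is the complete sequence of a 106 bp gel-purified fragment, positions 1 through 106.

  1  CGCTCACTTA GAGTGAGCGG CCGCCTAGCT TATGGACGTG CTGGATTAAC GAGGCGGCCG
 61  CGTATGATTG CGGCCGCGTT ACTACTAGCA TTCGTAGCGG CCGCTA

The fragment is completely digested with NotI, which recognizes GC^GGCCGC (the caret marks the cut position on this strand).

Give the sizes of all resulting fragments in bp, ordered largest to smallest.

37, 27, 18, 16, 8 bp

NotI sites (GCGGCCGC) start at positions 17, 54, 70, 97.
NotI cuts after base 2 of each site, so after positions 18, 55, 71, 98.
Linear molecule, 4 cuts → 5 fragments:
  1–18 → 18 bp
  19–55 → 37 bp
  56–71 → 16 bp
  72–98 → 27 bp
  99–106 → 8 bp
Sorted largest to smallest: 37, 27, 18, 16, 8 bp.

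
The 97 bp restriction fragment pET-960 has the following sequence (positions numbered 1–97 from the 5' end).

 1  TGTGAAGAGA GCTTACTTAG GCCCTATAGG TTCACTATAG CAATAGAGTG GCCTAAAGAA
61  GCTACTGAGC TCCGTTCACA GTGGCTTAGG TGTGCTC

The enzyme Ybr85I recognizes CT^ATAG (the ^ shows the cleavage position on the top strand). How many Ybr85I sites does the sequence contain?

CTATAG occurs starting at positions 24, 35.
Ybr85I cuts at 2 sites.

2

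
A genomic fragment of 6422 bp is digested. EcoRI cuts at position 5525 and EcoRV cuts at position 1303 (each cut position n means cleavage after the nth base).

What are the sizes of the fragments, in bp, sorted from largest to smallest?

4222, 1303, 897 bp

Combined cut positions (sorted): 1303, 5525.
Linear molecule, 2 cuts → 3 fragments:
  1303 − 0 = 1303 bp
  5525 − 1303 = 4222 bp
  6422 − 5525 = 897 bp
Sorted largest to smallest: 4222, 1303, 897 bp.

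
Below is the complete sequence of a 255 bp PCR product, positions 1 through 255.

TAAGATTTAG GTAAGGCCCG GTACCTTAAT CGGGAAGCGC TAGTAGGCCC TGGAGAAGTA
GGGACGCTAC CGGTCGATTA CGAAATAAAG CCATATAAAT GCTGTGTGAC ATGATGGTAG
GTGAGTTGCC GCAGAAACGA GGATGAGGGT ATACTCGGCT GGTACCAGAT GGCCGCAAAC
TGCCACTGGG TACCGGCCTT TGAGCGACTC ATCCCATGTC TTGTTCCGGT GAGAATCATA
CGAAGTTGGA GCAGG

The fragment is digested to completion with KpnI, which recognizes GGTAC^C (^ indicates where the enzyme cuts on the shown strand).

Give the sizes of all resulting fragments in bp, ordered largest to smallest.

KpnI sites (GGTACC) start at positions 20, 161, 189.
KpnI cuts after base 5 of each site (before the last base), so after positions 24, 165, 193.
Linear molecule, 3 cuts → 4 fragments:
  1–24 → 24 bp
  25–165 → 141 bp
  166–193 → 28 bp
  194–255 → 62 bp
Sorted largest to smallest: 141, 62, 28, 24 bp.

141, 62, 28, 24 bp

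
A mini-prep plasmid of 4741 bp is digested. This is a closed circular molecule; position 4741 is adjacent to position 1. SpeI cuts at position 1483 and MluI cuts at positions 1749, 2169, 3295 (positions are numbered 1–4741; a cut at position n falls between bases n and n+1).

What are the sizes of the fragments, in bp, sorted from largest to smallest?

2929, 1126, 420, 266 bp

Combined cut positions (sorted): 1483, 1749, 2169, 3295.
Circular molecule, 4 cuts → 4 fragments:
  1749 − 1483 = 266 bp
  2169 − 1749 = 420 bp
  3295 − 2169 = 1126 bp
  wrap: 4741 − 3295 + 1483 = 2929 bp
Sorted largest to smallest: 2929, 1126, 420, 266 bp.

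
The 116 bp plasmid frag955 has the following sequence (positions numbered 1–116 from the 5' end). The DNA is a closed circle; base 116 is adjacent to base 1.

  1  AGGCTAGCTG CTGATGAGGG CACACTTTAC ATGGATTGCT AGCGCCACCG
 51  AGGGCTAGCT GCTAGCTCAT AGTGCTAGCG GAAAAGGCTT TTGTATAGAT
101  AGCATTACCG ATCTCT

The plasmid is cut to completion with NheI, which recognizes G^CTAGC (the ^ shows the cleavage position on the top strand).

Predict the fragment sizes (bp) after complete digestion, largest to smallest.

NheI sites (GCTAGC) start at positions 3, 38, 54, 61, 74.
NheI cuts after the first base of each site, so after positions 3, 38, 54, 61, 74.
Circular molecule, 5 cuts → 5 fragments:
  4–38 → 35 bp
  39–54 → 16 bp
  55–61 → 7 bp
  62–74 → 13 bp
  75–116 then 1–3 → 42 + 3 = 45 bp
Sorted largest to smallest: 45, 35, 16, 13, 7 bp.

45, 35, 16, 13, 7 bp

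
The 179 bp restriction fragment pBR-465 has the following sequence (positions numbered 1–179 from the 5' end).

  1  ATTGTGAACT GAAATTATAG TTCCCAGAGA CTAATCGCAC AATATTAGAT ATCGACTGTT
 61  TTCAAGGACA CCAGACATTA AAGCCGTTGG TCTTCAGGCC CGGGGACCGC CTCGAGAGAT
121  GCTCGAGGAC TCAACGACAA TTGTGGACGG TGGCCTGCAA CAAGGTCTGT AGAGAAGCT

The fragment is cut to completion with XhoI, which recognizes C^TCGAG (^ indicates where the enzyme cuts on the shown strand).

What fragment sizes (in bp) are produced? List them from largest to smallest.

111, 57, 11 bp

XhoI sites (CTCGAG) start at positions 111, 122.
XhoI cuts after the first base of each site, so after positions 111, 122.
Linear molecule, 2 cuts → 3 fragments:
  1–111 → 111 bp
  112–122 → 11 bp
  123–179 → 57 bp
Sorted largest to smallest: 111, 57, 11 bp.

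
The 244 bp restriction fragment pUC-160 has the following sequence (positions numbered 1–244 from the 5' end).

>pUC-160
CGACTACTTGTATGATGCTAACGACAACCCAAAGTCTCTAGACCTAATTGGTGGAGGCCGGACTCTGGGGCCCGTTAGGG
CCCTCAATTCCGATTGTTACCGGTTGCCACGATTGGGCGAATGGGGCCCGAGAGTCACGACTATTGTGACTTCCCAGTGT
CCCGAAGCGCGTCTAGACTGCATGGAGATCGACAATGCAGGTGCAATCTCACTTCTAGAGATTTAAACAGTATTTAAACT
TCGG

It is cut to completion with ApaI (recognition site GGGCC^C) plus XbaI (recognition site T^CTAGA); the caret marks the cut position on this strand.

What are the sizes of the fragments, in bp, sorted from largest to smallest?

ApaI sites (GGGCCC) start at positions 68, 78, 124.
ApaI cuts after base 5 of each site (before the last base), so after positions 72, 82, 128.
XbaI sites (TCTAGA) start at positions 37, 172, 214.
XbaI cuts after the first base of each site, so after positions 37, 172, 214.
Combined cut positions: 37, 72, 82, 128, 172, 214.
Linear molecule, 6 cuts → 7 fragments:
  1–37 → 37 bp
  38–72 → 35 bp
  73–82 → 10 bp
  83–128 → 46 bp
  129–172 → 44 bp
  173–214 → 42 bp
  215–244 → 30 bp
Sorted largest to smallest: 46, 44, 42, 37, 35, 30, 10 bp.

46, 44, 42, 37, 35, 30, 10 bp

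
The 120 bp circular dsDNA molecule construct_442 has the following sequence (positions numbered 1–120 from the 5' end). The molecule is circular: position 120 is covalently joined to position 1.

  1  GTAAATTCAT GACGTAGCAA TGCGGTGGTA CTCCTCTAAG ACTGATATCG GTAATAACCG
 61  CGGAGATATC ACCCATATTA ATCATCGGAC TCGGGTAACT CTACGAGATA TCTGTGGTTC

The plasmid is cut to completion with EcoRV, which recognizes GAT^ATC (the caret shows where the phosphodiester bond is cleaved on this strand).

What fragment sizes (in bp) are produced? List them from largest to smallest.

EcoRV sites (GATATC) start at positions 44, 65, 107.
EcoRV cuts after base 3 of each site, so after positions 46, 67, 109.
Circular molecule, 3 cuts → 3 fragments:
  47–67 → 21 bp
  68–109 → 42 bp
  110–120 then 1–46 → 11 + 46 = 57 bp
Sorted largest to smallest: 57, 42, 21 bp.

57, 42, 21 bp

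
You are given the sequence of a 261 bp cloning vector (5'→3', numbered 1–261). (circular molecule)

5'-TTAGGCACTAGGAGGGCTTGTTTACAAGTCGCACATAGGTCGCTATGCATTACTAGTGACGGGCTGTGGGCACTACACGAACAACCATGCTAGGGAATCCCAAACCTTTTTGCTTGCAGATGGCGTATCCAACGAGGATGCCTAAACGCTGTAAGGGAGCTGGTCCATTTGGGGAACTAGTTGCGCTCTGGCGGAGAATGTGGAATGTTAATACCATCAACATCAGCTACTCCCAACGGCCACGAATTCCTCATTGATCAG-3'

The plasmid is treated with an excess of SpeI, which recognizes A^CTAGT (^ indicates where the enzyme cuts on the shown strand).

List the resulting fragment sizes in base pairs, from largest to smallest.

137, 124 bp

SpeI sites (ACTAGT) start at positions 52, 176.
SpeI cuts after the first base of each site, so after positions 52, 176.
Circular molecule, 2 cuts → 2 fragments:
  53–176 → 124 bp
  177–261 then 1–52 → 85 + 52 = 137 bp
Sorted largest to smallest: 137, 124 bp.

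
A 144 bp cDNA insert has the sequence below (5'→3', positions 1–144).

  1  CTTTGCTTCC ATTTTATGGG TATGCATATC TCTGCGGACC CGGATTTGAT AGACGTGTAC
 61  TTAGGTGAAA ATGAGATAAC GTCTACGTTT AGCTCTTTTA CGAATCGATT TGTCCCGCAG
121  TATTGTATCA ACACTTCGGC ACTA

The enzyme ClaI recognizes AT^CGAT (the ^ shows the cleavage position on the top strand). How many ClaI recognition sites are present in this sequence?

ATCGAT occurs starting at position 104.
ClaI cuts at 1 site.

1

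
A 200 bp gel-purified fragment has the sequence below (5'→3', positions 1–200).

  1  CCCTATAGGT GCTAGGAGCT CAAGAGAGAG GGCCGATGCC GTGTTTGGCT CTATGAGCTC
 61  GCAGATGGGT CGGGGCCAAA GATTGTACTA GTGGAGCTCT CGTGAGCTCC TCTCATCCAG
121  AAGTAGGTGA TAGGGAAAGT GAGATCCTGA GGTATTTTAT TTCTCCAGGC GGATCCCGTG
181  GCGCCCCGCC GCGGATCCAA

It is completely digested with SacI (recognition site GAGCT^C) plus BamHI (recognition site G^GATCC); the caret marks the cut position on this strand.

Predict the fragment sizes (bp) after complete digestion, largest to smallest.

SacI sites (GAGCTC) start at positions 16, 55, 94, 104.
SacI cuts after base 5 of each site (before the last base), so after positions 20, 59, 98, 108.
BamHI sites (GGATCC) start at positions 171, 193.
BamHI cuts after the first base of each site, so after positions 171, 193.
Combined cut positions: 20, 59, 98, 108, 171, 193.
Linear molecule, 6 cuts → 7 fragments:
  1–20 → 20 bp
  21–59 → 39 bp
  60–98 → 39 bp
  99–108 → 10 bp
  109–171 → 63 bp
  172–193 → 22 bp
  194–200 → 7 bp
Sorted largest to smallest: 63, 39, 39, 22, 20, 10, 7 bp.

63, 39, 39, 22, 20, 10, 7 bp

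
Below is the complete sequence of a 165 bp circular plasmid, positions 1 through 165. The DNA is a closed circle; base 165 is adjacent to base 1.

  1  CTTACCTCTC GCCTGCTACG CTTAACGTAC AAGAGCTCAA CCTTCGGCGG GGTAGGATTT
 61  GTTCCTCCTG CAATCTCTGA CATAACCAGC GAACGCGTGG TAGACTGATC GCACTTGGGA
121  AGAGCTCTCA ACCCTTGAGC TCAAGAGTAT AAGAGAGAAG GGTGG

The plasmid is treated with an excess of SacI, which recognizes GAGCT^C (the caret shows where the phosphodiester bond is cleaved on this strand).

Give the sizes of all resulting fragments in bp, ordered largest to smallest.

89, 61, 15 bp

SacI sites (GAGCTC) start at positions 33, 122, 137.
SacI cuts after base 5 of each site (before the last base), so after positions 37, 126, 141.
Circular molecule, 3 cuts → 3 fragments:
  38–126 → 89 bp
  127–141 → 15 bp
  142–165 then 1–37 → 24 + 37 = 61 bp
Sorted largest to smallest: 89, 61, 15 bp.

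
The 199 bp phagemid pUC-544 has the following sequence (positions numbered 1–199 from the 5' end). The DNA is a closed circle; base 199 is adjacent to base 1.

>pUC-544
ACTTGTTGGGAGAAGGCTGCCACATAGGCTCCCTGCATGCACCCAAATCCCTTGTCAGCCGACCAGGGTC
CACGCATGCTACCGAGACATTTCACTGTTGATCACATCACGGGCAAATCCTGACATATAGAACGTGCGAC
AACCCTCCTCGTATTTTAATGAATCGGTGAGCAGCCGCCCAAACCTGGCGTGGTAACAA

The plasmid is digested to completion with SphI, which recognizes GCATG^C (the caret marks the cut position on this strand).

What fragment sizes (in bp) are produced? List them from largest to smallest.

160, 39 bp

SphI sites (GCATGC) start at positions 35, 74.
SphI cuts after base 5 of each site (before the last base), so after positions 39, 78.
Circular molecule, 2 cuts → 2 fragments:
  40–78 → 39 bp
  79–199 then 1–39 → 121 + 39 = 160 bp
Sorted largest to smallest: 160, 39 bp.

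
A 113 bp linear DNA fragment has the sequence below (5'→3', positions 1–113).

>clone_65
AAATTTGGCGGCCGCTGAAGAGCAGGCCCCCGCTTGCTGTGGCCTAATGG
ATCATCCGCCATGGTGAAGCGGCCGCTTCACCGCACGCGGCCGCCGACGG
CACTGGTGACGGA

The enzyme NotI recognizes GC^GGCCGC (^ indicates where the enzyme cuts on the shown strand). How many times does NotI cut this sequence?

3

GCGGCCGC occurs starting at positions 8, 69, 87.
NotI cuts at 3 sites.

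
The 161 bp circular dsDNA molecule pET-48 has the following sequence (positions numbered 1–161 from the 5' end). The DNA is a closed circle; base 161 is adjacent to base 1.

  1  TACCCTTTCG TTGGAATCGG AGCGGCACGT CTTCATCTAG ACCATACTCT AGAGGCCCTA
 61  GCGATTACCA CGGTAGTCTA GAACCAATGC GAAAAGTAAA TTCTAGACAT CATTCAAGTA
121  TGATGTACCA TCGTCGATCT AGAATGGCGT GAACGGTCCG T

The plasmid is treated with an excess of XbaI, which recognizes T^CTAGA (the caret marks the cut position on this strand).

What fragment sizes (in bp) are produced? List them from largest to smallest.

59, 36, 29, 25, 12 bp

XbaI sites (TCTAGA) start at positions 36, 48, 77, 102, 138.
XbaI cuts after the first base of each site, so after positions 36, 48, 77, 102, 138.
Circular molecule, 5 cuts → 5 fragments:
  37–48 → 12 bp
  49–77 → 29 bp
  78–102 → 25 bp
  103–138 → 36 bp
  139–161 then 1–36 → 23 + 36 = 59 bp
Sorted largest to smallest: 59, 36, 29, 25, 12 bp.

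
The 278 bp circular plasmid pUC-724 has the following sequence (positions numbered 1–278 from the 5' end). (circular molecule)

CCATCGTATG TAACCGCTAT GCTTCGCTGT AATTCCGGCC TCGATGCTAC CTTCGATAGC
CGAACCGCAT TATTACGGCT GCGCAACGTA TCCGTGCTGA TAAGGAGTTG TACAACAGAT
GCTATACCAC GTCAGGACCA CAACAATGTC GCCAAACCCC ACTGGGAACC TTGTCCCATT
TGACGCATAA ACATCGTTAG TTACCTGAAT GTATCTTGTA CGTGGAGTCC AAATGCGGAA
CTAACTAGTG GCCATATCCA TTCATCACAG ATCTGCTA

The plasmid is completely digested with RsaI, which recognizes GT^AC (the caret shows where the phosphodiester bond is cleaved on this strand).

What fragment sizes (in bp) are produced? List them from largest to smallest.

RsaI sites (GTAC) start at positions 110, 218.
RsaI cuts after base 2 of each site, so after positions 111, 219.
Circular molecule, 2 cuts → 2 fragments:
  112–219 → 108 bp
  220–278 then 1–111 → 59 + 111 = 170 bp
Sorted largest to smallest: 170, 108 bp.

170, 108 bp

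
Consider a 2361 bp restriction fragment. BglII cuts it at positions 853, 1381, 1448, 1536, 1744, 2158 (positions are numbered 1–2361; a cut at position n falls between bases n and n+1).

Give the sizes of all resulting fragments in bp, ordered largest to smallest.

853, 528, 414, 208, 203, 88, 67 bp

Linear molecule, 6 cuts → 7 fragments:
  853 − 0 = 853 bp
  1381 − 853 = 528 bp
  1448 − 1381 = 67 bp
  1536 − 1448 = 88 bp
  1744 − 1536 = 208 bp
  2158 − 1744 = 414 bp
  2361 − 2158 = 203 bp
Sorted largest to smallest: 853, 528, 414, 208, 203, 88, 67 bp.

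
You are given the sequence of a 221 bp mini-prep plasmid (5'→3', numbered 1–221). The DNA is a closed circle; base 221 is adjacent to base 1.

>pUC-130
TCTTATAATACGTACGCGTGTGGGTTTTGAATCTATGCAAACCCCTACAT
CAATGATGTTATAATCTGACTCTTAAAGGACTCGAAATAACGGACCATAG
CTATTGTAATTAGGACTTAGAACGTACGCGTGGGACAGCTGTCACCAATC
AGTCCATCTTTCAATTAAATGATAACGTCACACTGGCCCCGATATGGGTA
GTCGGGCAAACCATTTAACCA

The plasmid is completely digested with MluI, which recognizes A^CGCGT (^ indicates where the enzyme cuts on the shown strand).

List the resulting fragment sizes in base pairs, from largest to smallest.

MluI sites (ACGCGT) start at positions 14, 126.
MluI cuts after the first base of each site, so after positions 14, 126.
Circular molecule, 2 cuts → 2 fragments:
  15–126 → 112 bp
  127–221 then 1–14 → 95 + 14 = 109 bp
Sorted largest to smallest: 112, 109 bp.

112, 109 bp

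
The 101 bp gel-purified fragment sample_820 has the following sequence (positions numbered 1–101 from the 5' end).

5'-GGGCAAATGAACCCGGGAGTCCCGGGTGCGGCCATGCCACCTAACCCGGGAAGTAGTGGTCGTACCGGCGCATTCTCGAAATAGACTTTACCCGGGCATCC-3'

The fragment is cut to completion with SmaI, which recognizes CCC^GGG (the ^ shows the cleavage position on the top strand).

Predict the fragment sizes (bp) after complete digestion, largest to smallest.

SmaI sites (CCCGGG) start at positions 12, 21, 45, 91.
SmaI cuts after base 3 of each site, so after positions 14, 23, 47, 93.
Linear molecule, 4 cuts → 5 fragments:
  1–14 → 14 bp
  15–23 → 9 bp
  24–47 → 24 bp
  48–93 → 46 bp
  94–101 → 8 bp
Sorted largest to smallest: 46, 24, 14, 9, 8 bp.

46, 24, 14, 9, 8 bp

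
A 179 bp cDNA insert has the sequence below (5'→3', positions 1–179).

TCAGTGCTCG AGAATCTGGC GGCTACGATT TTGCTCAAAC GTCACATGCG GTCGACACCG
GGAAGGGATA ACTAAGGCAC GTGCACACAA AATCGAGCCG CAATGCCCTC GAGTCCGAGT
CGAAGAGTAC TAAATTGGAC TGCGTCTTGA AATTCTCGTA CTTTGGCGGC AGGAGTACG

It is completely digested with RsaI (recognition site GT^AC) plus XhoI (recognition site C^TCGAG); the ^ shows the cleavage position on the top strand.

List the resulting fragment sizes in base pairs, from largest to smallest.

101, 31, 20, 17, 7, 3 bp

RsaI sites (GTAC) start at positions 127, 158, 175.
RsaI cuts after base 2 of each site, so after positions 128, 159, 176.
XhoI sites (CTCGAG) start at positions 7, 108.
XhoI cuts after the first base of each site, so after positions 7, 108.
Combined cut positions: 7, 108, 128, 159, 176.
Linear molecule, 5 cuts → 6 fragments:
  1–7 → 7 bp
  8–108 → 101 bp
  109–128 → 20 bp
  129–159 → 31 bp
  160–176 → 17 bp
  177–179 → 3 bp
Sorted largest to smallest: 101, 31, 20, 17, 7, 3 bp.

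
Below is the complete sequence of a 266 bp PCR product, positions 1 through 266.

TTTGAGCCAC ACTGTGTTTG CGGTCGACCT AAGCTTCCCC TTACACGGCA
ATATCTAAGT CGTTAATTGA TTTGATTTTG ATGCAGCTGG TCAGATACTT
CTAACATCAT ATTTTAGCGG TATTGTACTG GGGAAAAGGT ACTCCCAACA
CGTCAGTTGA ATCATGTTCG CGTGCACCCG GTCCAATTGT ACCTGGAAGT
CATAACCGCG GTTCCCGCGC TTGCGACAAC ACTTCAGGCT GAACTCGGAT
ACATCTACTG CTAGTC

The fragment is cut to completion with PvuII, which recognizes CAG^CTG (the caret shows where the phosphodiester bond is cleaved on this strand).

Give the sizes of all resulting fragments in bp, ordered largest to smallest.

The PvuII site (CAGCTG) starts at position 84.
PvuII cuts after base 3 of each site, so after position 86.
Linear molecule, 1 cut → 2 fragments:
  1–86 → 86 bp
  87–266 → 180 bp
Sorted largest to smallest: 180, 86 bp.

180, 86 bp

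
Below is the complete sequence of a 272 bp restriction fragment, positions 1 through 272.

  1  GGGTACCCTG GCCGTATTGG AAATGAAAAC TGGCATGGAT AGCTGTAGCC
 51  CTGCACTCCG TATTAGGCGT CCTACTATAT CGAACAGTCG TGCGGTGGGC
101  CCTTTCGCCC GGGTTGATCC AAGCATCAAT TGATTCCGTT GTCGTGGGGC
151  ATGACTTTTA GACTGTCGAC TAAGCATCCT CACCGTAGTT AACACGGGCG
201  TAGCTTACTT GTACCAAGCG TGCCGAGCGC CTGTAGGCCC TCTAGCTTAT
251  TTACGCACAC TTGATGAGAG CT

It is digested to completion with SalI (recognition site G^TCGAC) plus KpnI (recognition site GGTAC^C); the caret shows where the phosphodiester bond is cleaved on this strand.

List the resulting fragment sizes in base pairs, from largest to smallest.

159, 107, 6 bp

The SalI site (GTCGAC) starts at position 165.
SalI cuts after the first base of each site, so after position 165.
The KpnI site (GGTACC) starts at position 2.
KpnI cuts after base 5 of each site (before the last base), so after position 6.
Combined cut positions: 6, 165.
Linear molecule, 2 cuts → 3 fragments:
  1–6 → 6 bp
  7–165 → 159 bp
  166–272 → 107 bp
Sorted largest to smallest: 159, 107, 6 bp.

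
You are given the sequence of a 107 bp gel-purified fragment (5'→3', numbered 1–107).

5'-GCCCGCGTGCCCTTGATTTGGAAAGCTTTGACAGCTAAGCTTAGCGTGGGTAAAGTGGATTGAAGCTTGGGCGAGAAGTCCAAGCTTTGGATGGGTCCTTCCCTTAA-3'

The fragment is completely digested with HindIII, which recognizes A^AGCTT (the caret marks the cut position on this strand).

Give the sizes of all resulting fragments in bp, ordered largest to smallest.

HindIII sites (AAGCTT) start at positions 23, 37, 63, 82.
HindIII cuts after the first base of each site, so after positions 23, 37, 63, 82.
Linear molecule, 4 cuts → 5 fragments:
  1–23 → 23 bp
  24–37 → 14 bp
  38–63 → 26 bp
  64–82 → 19 bp
  83–107 → 25 bp
Sorted largest to smallest: 26, 25, 23, 19, 14 bp.

26, 25, 23, 19, 14 bp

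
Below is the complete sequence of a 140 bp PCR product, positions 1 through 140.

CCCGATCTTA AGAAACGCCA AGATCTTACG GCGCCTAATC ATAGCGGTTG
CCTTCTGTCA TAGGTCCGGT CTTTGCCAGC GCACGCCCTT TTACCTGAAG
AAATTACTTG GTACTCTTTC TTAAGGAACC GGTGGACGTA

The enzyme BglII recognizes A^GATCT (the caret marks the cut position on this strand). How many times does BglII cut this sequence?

AGATCT occurs starting at position 21.
BglII cuts at 1 site.

1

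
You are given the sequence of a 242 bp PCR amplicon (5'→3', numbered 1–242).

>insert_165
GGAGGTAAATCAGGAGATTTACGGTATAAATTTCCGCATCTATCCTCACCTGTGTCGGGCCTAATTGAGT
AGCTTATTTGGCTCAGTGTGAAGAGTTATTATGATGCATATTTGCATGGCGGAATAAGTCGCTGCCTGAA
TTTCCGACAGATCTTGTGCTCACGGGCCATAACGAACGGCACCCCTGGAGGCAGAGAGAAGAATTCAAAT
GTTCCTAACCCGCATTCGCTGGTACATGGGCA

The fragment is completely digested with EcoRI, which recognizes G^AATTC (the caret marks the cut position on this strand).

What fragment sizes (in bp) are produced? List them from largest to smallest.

The EcoRI site (GAATTC) starts at position 201.
EcoRI cuts after the first base of each site, so after position 201.
Linear molecule, 1 cut → 2 fragments:
  1–201 → 201 bp
  202–242 → 41 bp
Sorted largest to smallest: 201, 41 bp.

201, 41 bp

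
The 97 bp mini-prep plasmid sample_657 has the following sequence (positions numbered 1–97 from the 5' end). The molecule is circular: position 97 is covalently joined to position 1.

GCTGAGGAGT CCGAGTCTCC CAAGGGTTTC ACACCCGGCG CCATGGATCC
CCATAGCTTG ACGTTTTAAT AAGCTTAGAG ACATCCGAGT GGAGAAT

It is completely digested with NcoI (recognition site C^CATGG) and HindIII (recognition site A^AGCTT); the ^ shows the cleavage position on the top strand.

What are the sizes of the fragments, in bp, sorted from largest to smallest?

The NcoI site (CCATGG) starts at position 41.
NcoI cuts after the first base of each site, so after position 41.
The HindIII site (AAGCTT) starts at position 71.
HindIII cuts after the first base of each site, so after position 71.
Combined cut positions: 41, 71.
Circular molecule, 2 cuts → 2 fragments:
  42–71 → 30 bp
  72–97 then 1–41 → 26 + 41 = 67 bp
Sorted largest to smallest: 67, 30 bp.

67, 30 bp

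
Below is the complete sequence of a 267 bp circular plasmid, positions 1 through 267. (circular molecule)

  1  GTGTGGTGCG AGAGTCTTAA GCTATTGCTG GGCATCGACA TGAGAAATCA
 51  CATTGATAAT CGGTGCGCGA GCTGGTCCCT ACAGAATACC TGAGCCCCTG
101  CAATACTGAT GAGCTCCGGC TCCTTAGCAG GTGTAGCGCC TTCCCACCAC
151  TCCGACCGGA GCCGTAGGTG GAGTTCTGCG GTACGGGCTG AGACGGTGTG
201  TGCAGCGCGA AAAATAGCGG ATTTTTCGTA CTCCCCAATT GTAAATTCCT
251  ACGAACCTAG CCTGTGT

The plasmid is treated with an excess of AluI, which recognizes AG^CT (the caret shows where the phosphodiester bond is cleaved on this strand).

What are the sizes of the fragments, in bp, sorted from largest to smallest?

AluI sites (AGCT) start at positions 20, 70, 112.
AluI cuts after base 2 of each site, so after positions 21, 71, 113.
Circular molecule, 3 cuts → 3 fragments:
  22–71 → 50 bp
  72–113 → 42 bp
  114–267 then 1–21 → 154 + 21 = 175 bp
Sorted largest to smallest: 175, 50, 42 bp.

175, 50, 42 bp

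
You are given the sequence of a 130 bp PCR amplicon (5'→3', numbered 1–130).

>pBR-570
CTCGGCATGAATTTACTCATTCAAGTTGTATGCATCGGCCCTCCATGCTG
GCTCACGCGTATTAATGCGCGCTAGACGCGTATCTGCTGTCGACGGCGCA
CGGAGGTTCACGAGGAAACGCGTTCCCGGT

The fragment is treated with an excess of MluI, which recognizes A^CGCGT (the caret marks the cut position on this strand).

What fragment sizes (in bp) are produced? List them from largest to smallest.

55, 42, 21, 12 bp

MluI sites (ACGCGT) start at positions 55, 76, 118.
MluI cuts after the first base of each site, so after positions 55, 76, 118.
Linear molecule, 3 cuts → 4 fragments:
  1–55 → 55 bp
  56–76 → 21 bp
  77–118 → 42 bp
  119–130 → 12 bp
Sorted largest to smallest: 55, 42, 21, 12 bp.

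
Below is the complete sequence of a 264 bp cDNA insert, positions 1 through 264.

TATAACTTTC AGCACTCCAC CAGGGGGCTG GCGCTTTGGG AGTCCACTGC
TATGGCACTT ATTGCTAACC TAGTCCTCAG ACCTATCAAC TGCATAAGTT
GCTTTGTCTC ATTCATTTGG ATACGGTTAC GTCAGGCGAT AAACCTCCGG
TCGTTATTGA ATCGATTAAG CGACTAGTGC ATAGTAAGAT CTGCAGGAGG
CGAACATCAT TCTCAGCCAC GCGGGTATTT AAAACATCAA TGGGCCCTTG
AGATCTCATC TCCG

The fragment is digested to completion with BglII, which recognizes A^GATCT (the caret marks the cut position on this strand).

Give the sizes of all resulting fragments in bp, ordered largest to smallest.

BglII sites (AGATCT) start at positions 187, 251.
BglII cuts after the first base of each site, so after positions 187, 251.
Linear molecule, 2 cuts → 3 fragments:
  1–187 → 187 bp
  188–251 → 64 bp
  252–264 → 13 bp
Sorted largest to smallest: 187, 64, 13 bp.

187, 64, 13 bp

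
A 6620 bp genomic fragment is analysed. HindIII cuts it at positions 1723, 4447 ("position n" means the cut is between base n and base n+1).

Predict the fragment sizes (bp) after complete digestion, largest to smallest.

Linear molecule, 2 cuts → 3 fragments:
  1723 − 0 = 1723 bp
  4447 − 1723 = 2724 bp
  6620 − 4447 = 2173 bp
Sorted largest to smallest: 2724, 2173, 1723 bp.

2724, 2173, 1723 bp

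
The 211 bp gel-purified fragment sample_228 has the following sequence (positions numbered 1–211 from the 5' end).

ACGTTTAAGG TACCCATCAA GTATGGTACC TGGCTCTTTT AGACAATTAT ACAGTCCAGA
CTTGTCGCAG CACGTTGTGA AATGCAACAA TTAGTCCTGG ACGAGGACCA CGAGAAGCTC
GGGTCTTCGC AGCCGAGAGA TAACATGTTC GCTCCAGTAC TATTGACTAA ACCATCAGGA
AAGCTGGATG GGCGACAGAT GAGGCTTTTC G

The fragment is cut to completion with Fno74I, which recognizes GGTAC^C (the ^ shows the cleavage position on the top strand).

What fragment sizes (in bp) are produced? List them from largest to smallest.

182, 16, 13 bp

Fno74I sites (GGTACC) start at positions 9, 25.
Fno74I cuts after base 5 of each site (before the last base), so after positions 13, 29.
Linear molecule, 2 cuts → 3 fragments:
  1–13 → 13 bp
  14–29 → 16 bp
  30–211 → 182 bp
Sorted largest to smallest: 182, 16, 13 bp.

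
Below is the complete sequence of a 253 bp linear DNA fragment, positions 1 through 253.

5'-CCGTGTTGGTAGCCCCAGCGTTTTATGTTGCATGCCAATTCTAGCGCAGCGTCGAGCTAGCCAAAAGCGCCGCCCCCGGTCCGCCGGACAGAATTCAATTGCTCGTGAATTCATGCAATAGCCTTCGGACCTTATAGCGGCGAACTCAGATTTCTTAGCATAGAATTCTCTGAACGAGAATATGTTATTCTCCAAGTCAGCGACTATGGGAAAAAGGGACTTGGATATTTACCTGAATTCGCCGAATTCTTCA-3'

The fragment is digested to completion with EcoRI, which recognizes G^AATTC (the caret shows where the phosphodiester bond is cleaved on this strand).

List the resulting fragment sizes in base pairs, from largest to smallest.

91, 72, 56, 16, 9, 9 bp

EcoRI sites (GAATTC) start at positions 91, 107, 163, 235, 244.
EcoRI cuts after the first base of each site, so after positions 91, 107, 163, 235, 244.
Linear molecule, 5 cuts → 6 fragments:
  1–91 → 91 bp
  92–107 → 16 bp
  108–163 → 56 bp
  164–235 → 72 bp
  236–244 → 9 bp
  245–253 → 9 bp
Sorted largest to smallest: 91, 72, 56, 16, 9, 9 bp.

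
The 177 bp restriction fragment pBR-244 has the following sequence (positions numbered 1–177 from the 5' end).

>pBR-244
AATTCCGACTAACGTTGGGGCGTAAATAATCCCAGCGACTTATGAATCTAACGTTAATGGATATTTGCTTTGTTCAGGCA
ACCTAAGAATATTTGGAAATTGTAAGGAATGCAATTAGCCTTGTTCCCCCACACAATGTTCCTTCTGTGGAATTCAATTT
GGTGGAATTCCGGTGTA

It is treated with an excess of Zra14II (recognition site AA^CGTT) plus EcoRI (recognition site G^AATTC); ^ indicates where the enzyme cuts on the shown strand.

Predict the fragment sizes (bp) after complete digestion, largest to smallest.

99, 39, 15, 12, 12 bp

Zra14II sites (AACGTT) start at positions 11, 50.
Zra14II cuts after base 2 of each site, so after positions 12, 51.
EcoRI sites (GAATTC) start at positions 150, 165.
EcoRI cuts after the first base of each site, so after positions 150, 165.
Combined cut positions: 12, 51, 150, 165.
Linear molecule, 4 cuts → 5 fragments:
  1–12 → 12 bp
  13–51 → 39 bp
  52–150 → 99 bp
  151–165 → 15 bp
  166–177 → 12 bp
Sorted largest to smallest: 99, 39, 15, 12, 12 bp.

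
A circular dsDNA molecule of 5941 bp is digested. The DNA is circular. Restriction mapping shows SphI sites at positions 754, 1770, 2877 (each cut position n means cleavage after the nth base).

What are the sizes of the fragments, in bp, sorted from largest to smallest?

3818, 1107, 1016 bp

Circular molecule, 3 cuts → 3 fragments:
  1770 − 754 = 1016 bp
  2877 − 1770 = 1107 bp
  wrap: 5941 − 2877 + 754 = 3818 bp
Sorted largest to smallest: 3818, 1107, 1016 bp.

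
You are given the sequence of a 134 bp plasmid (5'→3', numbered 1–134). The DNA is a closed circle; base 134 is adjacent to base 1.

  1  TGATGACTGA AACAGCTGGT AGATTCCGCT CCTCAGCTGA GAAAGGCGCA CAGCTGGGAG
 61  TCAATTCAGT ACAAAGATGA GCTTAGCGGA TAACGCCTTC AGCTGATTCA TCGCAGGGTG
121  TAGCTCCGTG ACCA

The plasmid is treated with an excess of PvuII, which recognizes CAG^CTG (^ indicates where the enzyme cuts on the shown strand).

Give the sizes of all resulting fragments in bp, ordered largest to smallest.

49, 47, 21, 17 bp

PvuII sites (CAGCTG) start at positions 13, 34, 51, 100.
PvuII cuts after base 3 of each site, so after positions 15, 36, 53, 102.
Circular molecule, 4 cuts → 4 fragments:
  16–36 → 21 bp
  37–53 → 17 bp
  54–102 → 49 bp
  103–134 then 1–15 → 32 + 15 = 47 bp
Sorted largest to smallest: 49, 47, 21, 17 bp.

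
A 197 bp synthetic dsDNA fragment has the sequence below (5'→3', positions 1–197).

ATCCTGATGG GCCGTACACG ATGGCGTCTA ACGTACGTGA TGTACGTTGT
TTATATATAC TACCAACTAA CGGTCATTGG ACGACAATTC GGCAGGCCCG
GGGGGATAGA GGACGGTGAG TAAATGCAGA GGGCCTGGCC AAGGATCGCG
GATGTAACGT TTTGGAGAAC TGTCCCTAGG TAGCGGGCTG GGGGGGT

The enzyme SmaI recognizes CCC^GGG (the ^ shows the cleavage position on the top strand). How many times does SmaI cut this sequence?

1

CCCGGG occurs starting at position 97.
SmaI cuts at 1 site.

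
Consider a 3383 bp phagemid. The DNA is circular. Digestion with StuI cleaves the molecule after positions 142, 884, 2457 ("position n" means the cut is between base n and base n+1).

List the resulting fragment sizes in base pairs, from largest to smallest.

Circular molecule, 3 cuts → 3 fragments:
  884 − 142 = 742 bp
  2457 − 884 = 1573 bp
  wrap: 3383 − 2457 + 142 = 1068 bp
Sorted largest to smallest: 1573, 1068, 742 bp.

1573, 1068, 742 bp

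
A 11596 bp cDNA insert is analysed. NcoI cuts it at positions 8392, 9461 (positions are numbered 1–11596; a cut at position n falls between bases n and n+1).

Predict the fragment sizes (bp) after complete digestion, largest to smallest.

Linear molecule, 2 cuts → 3 fragments:
  8392 − 0 = 8392 bp
  9461 − 8392 = 1069 bp
  11596 − 9461 = 2135 bp
Sorted largest to smallest: 8392, 2135, 1069 bp.

8392, 2135, 1069 bp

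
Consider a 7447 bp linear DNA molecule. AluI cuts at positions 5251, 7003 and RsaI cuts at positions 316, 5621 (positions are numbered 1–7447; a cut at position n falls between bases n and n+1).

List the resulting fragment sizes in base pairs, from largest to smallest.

Combined cut positions (sorted): 316, 5251, 5621, 7003.
Linear molecule, 4 cuts → 5 fragments:
  316 − 0 = 316 bp
  5251 − 316 = 4935 bp
  5621 − 5251 = 370 bp
  7003 − 5621 = 1382 bp
  7447 − 7003 = 444 bp
Sorted largest to smallest: 4935, 1382, 444, 370, 316 bp.

4935, 1382, 444, 370, 316 bp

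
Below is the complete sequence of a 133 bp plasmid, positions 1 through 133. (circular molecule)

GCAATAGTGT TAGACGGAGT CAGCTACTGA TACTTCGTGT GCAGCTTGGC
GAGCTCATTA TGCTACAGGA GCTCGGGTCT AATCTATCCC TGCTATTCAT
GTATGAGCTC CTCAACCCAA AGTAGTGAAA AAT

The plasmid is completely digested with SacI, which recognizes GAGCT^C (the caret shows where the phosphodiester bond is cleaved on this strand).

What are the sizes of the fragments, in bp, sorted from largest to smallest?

SacI sites (GAGCTC) start at positions 51, 69, 105.
SacI cuts after base 5 of each site (before the last base), so after positions 55, 73, 109.
Circular molecule, 3 cuts → 3 fragments:
  56–73 → 18 bp
  74–109 → 36 bp
  110–133 then 1–55 → 24 + 55 = 79 bp
Sorted largest to smallest: 79, 36, 18 bp.

79, 36, 18 bp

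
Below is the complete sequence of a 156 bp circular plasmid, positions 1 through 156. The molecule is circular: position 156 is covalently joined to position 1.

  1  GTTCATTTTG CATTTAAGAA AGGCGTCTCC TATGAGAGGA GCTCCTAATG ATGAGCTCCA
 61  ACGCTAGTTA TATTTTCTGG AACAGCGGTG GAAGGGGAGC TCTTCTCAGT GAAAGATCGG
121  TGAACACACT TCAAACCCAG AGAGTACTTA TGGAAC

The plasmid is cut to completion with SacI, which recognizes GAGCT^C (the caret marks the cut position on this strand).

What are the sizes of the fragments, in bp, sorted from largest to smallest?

98, 44, 14 bp

SacI sites (GAGCTC) start at positions 39, 53, 97.
SacI cuts after base 5 of each site (before the last base), so after positions 43, 57, 101.
Circular molecule, 3 cuts → 3 fragments:
  44–57 → 14 bp
  58–101 → 44 bp
  102–156 then 1–43 → 55 + 43 = 98 bp
Sorted largest to smallest: 98, 44, 14 bp.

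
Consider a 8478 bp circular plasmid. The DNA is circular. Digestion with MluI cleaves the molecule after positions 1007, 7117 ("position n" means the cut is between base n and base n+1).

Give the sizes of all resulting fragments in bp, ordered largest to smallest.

6110, 2368 bp

Circular molecule, 2 cuts → 2 fragments:
  7117 − 1007 = 6110 bp
  wrap: 8478 − 7117 + 1007 = 2368 bp
Sorted largest to smallest: 6110, 2368 bp.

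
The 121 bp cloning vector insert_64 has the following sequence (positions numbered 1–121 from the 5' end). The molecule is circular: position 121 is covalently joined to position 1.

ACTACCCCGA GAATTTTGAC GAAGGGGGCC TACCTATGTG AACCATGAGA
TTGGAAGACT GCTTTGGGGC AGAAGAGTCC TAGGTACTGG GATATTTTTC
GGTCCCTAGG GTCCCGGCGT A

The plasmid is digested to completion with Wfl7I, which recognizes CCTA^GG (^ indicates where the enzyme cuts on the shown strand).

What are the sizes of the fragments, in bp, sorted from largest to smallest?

Wfl7I sites (CCTAGG) start at positions 79, 105.
Wfl7I cuts after base 4 of each site, so after positions 82, 108.
Circular molecule, 2 cuts → 2 fragments:
  83–108 → 26 bp
  109–121 then 1–82 → 13 + 82 = 95 bp
Sorted largest to smallest: 95, 26 bp.

95, 26 bp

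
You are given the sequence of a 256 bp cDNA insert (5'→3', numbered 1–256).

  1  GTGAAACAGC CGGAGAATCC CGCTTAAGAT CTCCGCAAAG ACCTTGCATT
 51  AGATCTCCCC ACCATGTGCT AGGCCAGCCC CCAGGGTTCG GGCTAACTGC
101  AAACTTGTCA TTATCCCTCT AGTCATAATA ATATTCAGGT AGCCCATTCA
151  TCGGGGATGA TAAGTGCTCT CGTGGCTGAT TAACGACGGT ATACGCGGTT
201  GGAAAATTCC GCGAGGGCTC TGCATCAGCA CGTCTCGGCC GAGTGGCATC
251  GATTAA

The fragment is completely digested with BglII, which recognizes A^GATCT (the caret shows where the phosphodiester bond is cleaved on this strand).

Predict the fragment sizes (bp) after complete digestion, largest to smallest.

205, 27, 24 bp

BglII sites (AGATCT) start at positions 27, 51.
BglII cuts after the first base of each site, so after positions 27, 51.
Linear molecule, 2 cuts → 3 fragments:
  1–27 → 27 bp
  28–51 → 24 bp
  52–256 → 205 bp
Sorted largest to smallest: 205, 27, 24 bp.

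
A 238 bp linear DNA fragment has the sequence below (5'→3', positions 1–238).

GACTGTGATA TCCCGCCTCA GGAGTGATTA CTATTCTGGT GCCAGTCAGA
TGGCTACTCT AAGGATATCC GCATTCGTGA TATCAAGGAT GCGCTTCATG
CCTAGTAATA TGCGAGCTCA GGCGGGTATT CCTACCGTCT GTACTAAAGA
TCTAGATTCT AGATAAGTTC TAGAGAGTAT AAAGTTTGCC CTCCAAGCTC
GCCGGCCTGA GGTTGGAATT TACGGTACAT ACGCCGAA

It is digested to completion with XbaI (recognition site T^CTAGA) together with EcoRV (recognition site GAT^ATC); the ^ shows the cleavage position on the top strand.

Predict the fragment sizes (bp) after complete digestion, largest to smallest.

70, 69, 57, 15, 11, 9, 7 bp

XbaI sites (TCTAGA) start at positions 151, 158, 169.
XbaI cuts after the first base of each site, so after positions 151, 158, 169.
EcoRV sites (GATATC) start at positions 7, 64, 79.
EcoRV cuts after base 3 of each site, so after positions 9, 66, 81.
Combined cut positions: 9, 66, 81, 151, 158, 169.
Linear molecule, 6 cuts → 7 fragments:
  1–9 → 9 bp
  10–66 → 57 bp
  67–81 → 15 bp
  82–151 → 70 bp
  152–158 → 7 bp
  159–169 → 11 bp
  170–238 → 69 bp
Sorted largest to smallest: 70, 69, 57, 15, 11, 9, 7 bp.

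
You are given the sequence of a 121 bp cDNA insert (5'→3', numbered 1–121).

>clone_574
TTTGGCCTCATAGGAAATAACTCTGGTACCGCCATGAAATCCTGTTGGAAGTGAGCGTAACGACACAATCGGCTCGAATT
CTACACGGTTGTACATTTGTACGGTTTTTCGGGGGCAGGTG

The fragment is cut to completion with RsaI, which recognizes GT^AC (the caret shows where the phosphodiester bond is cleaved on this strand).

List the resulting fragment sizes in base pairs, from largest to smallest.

65, 27, 21, 8 bp

RsaI sites (GTAC) start at positions 26, 91, 99.
RsaI cuts after base 2 of each site, so after positions 27, 92, 100.
Linear molecule, 3 cuts → 4 fragments:
  1–27 → 27 bp
  28–92 → 65 bp
  93–100 → 8 bp
  101–121 → 21 bp
Sorted largest to smallest: 65, 27, 21, 8 bp.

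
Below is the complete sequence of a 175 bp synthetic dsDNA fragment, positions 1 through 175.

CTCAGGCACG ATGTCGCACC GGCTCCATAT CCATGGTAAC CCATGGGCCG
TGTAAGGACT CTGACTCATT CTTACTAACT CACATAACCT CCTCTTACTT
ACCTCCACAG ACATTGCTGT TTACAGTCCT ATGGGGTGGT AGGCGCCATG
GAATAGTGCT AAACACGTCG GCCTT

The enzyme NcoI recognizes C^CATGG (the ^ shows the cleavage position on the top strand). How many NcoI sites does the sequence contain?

3

CCATGG occurs starting at positions 31, 41, 146.
NcoI cuts at 3 sites.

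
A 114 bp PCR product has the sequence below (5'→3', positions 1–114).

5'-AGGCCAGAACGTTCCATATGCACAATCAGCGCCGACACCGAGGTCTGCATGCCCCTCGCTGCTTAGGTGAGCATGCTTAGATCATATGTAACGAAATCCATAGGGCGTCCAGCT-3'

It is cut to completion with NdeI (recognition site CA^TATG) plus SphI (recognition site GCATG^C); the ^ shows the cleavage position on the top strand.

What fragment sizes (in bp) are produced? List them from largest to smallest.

35, 30, 24, 16, 9 bp

NdeI sites (CATATG) start at positions 15, 83.
NdeI cuts after base 2 of each site, so after positions 16, 84.
SphI sites (GCATGC) start at positions 47, 71.
SphI cuts after base 5 of each site (before the last base), so after positions 51, 75.
Combined cut positions: 16, 51, 75, 84.
Linear molecule, 4 cuts → 5 fragments:
  1–16 → 16 bp
  17–51 → 35 bp
  52–75 → 24 bp
  76–84 → 9 bp
  85–114 → 30 bp
Sorted largest to smallest: 35, 30, 24, 16, 9 bp.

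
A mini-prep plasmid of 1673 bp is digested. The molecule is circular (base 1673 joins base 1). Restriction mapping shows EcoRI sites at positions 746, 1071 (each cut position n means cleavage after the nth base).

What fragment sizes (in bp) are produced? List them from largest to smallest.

1348, 325 bp

Circular molecule, 2 cuts → 2 fragments:
  1071 − 746 = 325 bp
  wrap: 1673 − 1071 + 746 = 1348 bp
Sorted largest to smallest: 1348, 325 bp.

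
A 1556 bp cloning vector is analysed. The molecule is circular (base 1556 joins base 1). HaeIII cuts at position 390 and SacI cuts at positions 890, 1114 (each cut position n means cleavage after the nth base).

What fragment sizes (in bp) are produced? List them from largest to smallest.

832, 500, 224 bp

Combined cut positions (sorted): 390, 890, 1114.
Circular molecule, 3 cuts → 3 fragments:
  890 − 390 = 500 bp
  1114 − 890 = 224 bp
  wrap: 1556 − 1114 + 390 = 832 bp
Sorted largest to smallest: 832, 500, 224 bp.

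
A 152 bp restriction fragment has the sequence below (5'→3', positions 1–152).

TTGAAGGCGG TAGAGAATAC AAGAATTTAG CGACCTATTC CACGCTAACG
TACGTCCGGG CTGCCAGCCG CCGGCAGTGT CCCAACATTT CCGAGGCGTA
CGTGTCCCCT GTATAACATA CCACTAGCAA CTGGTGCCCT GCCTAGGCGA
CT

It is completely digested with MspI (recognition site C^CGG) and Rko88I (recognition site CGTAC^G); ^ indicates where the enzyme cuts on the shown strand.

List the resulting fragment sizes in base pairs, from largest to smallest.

MspI sites (CCGG) start at positions 56, 71.
MspI cuts after the first base of each site, so after positions 56, 71.
Rko88I sites (CGTACG) start at positions 49, 97.
Rko88I cuts after base 5 of each site (before the last base), so after positions 53, 101.
Combined cut positions: 53, 56, 71, 101.
Linear molecule, 4 cuts → 5 fragments:
  1–53 → 53 bp
  54–56 → 3 bp
  57–71 → 15 bp
  72–101 → 30 bp
  102–152 → 51 bp
Sorted largest to smallest: 53, 51, 30, 15, 3 bp.

53, 51, 30, 15, 3 bp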